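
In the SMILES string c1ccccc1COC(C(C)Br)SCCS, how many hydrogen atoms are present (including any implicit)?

17

Hydrogens are implicit in SMILES; fill each atom to its normal valence:
  5 × C (aromatic): 1 H each → 5
  3 × C: 2 H each → 6
  2 × C: 1 H each → 2
  1 × Br: no H
  1 × C: 3 H
  1 × C (aromatic): no H
  1 × O: no H
  1 × S: 1 H
  1 × S: no H
  Total hydrogens = 17.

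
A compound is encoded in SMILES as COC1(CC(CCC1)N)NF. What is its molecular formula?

Heavy atoms from the SMILES: 7 C, 1 F, 2 N, 1 O.
Implicit hydrogens by atom environment:
  4 × C: 2 H each → 8
  1 × C: 3 H
  1 × C: 1 H
  1 × C: no H
  1 × F: no H
  1 × N: 2 H
  1 × N: 1 H
  1 × O: no H
  Total hydrogens = 15.
Molecular formula: C7H15FN2O

C7H15FN2O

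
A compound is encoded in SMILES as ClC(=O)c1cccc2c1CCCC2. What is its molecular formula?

Heavy atoms from the SMILES: 11 C, 1 Cl, 1 O.
Implicit hydrogens by atom environment:
  4 × C: 2 H each → 8
  3 × C (aromatic): 1 H each → 3
  3 × C (aromatic): no H
  1 × C: no H
  1 × Cl: no H
  1 × O: no H
  Total hydrogens = 11.
Molecular formula: C11H11ClO

C11H11ClO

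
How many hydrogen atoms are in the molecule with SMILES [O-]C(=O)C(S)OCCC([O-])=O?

Hydrogens are implicit in SMILES; fill each atom to its normal valence:
  3 × O: no H
  2 × C: 2 H each → 4
  2 × C: no H
  2 × O (charge -1): no H
  1 × C: 1 H
  1 × S: 1 H
  Total hydrogens = 6.

6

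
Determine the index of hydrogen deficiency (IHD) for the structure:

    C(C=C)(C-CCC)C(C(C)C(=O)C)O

Molecular formula from the SMILES: C12H22O2.
DoU = (2C + 2 + N − H − X)/2 = (2·12 + 2 + 0 − 22 − 0)/2 = 4/2 = 2.
(Structurally: 0 ring(s) + 2 π bond(s) = 2.)

2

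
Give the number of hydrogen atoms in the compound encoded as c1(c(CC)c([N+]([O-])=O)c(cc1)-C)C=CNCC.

Hydrogens are implicit in SMILES; fill each atom to its normal valence:
  4 × C (aromatic): no H
  3 × C: 3 H each → 9
  2 × C: 2 H each → 4
  2 × C (aromatic): 1 H each → 2
  2 × C: 1 H each → 2
  1 × N: 1 H
  1 × N (charge +1): no H
  1 × O: no H
  1 × O (charge -1): no H
  Total hydrogens = 18.

18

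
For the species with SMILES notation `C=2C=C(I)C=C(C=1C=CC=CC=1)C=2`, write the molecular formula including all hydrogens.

C12H9I

Heavy atoms from the SMILES: 12 C, 1 I.
Implicit hydrogens by atom environment:
  9 × C (aromatic): 1 H each → 9
  3 × C (aromatic): no H
  1 × I: no H
  Total hydrogens = 9.
Molecular formula: C12H9I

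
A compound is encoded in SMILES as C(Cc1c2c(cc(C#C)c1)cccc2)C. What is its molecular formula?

C15H14

Heavy atoms from the SMILES: 15 C.
Implicit hydrogens by atom environment:
  6 × C (aromatic): 1 H each → 6
  4 × C (aromatic): no H
  2 × C: 2 H each → 4
  1 × C: 3 H
  1 × C: 1 H
  1 × C: no H
  Total hydrogens = 14.
Molecular formula: C15H14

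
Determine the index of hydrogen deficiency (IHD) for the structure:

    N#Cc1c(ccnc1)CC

6

Molecular formula from the SMILES: C8H8N2.
DoU = (2C + 2 + N − H − X)/2 = (2·8 + 2 + 2 − 8 − 0)/2 = 12/2 = 6.
(Structurally: 1 ring(s) + 5 π bond(s) = 6.)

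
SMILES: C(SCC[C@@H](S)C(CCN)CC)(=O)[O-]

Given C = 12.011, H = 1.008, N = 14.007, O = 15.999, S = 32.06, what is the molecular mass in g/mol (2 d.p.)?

236.37

Molecular formula: C9H18NO2S2-.
M = 9×12.011 + 18×1.008 + 1×14.007 + 2×15.999 + 2×32.06 = 236.37 g/mol.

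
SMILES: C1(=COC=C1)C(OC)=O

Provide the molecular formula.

C6H6O3

Heavy atoms from the SMILES: 6 C, 3 O.
Implicit hydrogens by atom environment:
  3 × C (aromatic): 1 H each → 3
  2 × O: no H
  1 × C: 3 H
  1 × C (aromatic): no H
  1 × C: no H
  1 × O (aromatic): no H
  Total hydrogens = 6.
Molecular formula: C6H6O3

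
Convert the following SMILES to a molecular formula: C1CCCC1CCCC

C9H18

Heavy atoms from the SMILES: 9 C.
Implicit hydrogens by atom environment:
  7 × C: 2 H each → 14
  1 × C: 3 H
  1 × C: 1 H
  Total hydrogens = 18.
Molecular formula: C9H18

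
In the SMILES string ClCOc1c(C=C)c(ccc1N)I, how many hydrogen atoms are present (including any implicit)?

9

Hydrogens are implicit in SMILES; fill each atom to its normal valence:
  4 × C (aromatic): no H
  2 × C: 2 H each → 4
  2 × C (aromatic): 1 H each → 2
  1 × C: 1 H
  1 × Cl: no H
  1 × I: no H
  1 × N: 2 H
  1 × O: no H
  Total hydrogens = 9.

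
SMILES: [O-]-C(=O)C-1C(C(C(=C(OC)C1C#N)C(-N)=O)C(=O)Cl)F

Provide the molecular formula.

C11H9ClFN2O5-

Heavy atoms from the SMILES: 11 C, 1 Cl, 1 F, 2 N, 5 O.
Implicit hydrogens by atom environment:
  6 × C: no H
  4 × C: 1 H each → 4
  4 × O: no H
  1 × C: 3 H
  1 × Cl: no H
  1 × F: no H
  1 × N: 2 H
  1 × N: no H
  1 × O (charge -1): no H
  Total hydrogens = 9.
Net charge -1.
Molecular formula: C11H9ClFN2O5-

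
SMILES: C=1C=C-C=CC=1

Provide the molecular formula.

Heavy atoms from the SMILES: 6 C.
Implicit hydrogens by atom environment:
  6 × C (aromatic): 1 H each → 6
  Total hydrogens = 6.
Molecular formula: C6H6

C6H6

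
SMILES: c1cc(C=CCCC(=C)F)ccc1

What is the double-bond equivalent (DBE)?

6

Molecular formula from the SMILES: C12H13F.
DoU = (2C + 2 + N − H − X)/2 = (2·12 + 2 + 0 − 13 − 1)/2 = 12/2 = 6.
(Structurally: 1 ring(s) + 5 π bond(s) = 6.)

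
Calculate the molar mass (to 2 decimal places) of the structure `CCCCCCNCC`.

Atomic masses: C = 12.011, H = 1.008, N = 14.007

Molecular formula: C8H19N.
M = 8×12.011 + 19×1.008 + 1×14.007 = 129.25 g/mol.

129.25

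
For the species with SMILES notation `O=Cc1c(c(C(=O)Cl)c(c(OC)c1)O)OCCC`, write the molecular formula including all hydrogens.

Heavy atoms from the SMILES: 12 C, 1 Cl, 5 O.
Implicit hydrogens by atom environment:
  5 × C (aromatic): no H
  4 × O: no H
  2 × C: 3 H each → 6
  2 × C: 2 H each → 4
  1 × C (aromatic): 1 H
  1 × C: 1 H
  1 × C: no H
  1 × Cl: no H
  1 × O: 1 H
  Total hydrogens = 13.
Molecular formula: C12H13ClO5

C12H13ClO5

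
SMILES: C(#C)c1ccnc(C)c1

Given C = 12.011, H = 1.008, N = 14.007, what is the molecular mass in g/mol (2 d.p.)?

Molecular formula: C8H7N.
M = 8×12.011 + 7×1.008 + 1×14.007 = 117.15 g/mol.

117.15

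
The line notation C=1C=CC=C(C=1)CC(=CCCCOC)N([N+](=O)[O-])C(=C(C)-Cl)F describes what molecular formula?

C16H20ClFN2O3

Heavy atoms from the SMILES: 16 C, 1 Cl, 1 F, 2 N, 3 O.
Implicit hydrogens by atom environment:
  5 × C (aromatic): 1 H each → 5
  4 × C: 2 H each → 8
  3 × C: no H
  2 × C: 3 H each → 6
  2 × O: no H
  1 × C: 1 H
  1 × C (aromatic): no H
  1 × Cl: no H
  1 × F: no H
  1 × N: no H
  1 × N (charge +1): no H
  1 × O (charge -1): no H
  Total hydrogens = 20.
Molecular formula: C16H20ClFN2O3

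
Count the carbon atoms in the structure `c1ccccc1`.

6

The symbol for carbon appears 6 times in the SMILES. Lowercase c denotes aromatic carbon and counts toward C.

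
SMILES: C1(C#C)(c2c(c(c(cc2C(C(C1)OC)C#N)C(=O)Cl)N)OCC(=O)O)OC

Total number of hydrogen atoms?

17

Hydrogens are implicit in SMILES; fill each atom to its normal valence:
  5 × C (aromatic): no H
  5 × C: no H
  5 × O: no H
  3 × C: 1 H each → 3
  2 × C: 3 H each → 6
  2 × C: 2 H each → 4
  1 × C (aromatic): 1 H
  1 × Cl: no H
  1 × N: 2 H
  1 × N: no H
  1 × O: 1 H
  Total hydrogens = 17.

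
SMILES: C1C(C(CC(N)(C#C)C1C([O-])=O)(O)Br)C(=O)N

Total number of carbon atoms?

10

The symbol for carbon appears 10 times in the SMILES.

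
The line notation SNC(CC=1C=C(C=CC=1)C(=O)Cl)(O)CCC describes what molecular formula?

Heavy atoms from the SMILES: 12 C, 1 Cl, 1 N, 2 O, 1 S.
Implicit hydrogens by atom environment:
  4 × C (aromatic): 1 H each → 4
  3 × C: 2 H each → 6
  2 × C (aromatic): no H
  2 × C: no H
  1 × C: 3 H
  1 × Cl: no H
  1 × N: 1 H
  1 × O: 1 H
  1 × O: no H
  1 × S: 1 H
  Total hydrogens = 16.
Molecular formula: C12H16ClNO2S

C12H16ClNO2S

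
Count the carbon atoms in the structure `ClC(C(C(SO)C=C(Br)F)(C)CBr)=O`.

7

The symbol for carbon appears 7 times in the SMILES. (Cl is a single chlorine, not C + l.)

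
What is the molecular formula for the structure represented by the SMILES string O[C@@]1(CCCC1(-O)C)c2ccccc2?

Heavy atoms from the SMILES: 12 C, 2 O.
Implicit hydrogens by atom environment:
  5 × C (aromatic): 1 H each → 5
  3 × C: 2 H each → 6
  2 × C: no H
  2 × O: 1 H each → 2
  1 × C: 3 H
  1 × C (aromatic): no H
  Total hydrogens = 16.
Molecular formula: C12H16O2

C12H16O2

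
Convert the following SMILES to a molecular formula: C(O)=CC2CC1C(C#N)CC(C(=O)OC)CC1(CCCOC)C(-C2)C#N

Heavy atoms from the SMILES: 20 C, 2 N, 4 O.
Implicit hydrogens by atom environment:
  7 × C: 2 H each → 14
  7 × C: 1 H each → 7
  4 × C: no H
  3 × O: no H
  2 × C: 3 H each → 6
  2 × N: no H
  1 × O: 1 H
  Total hydrogens = 28.
Molecular formula: C20H28N2O4

C20H28N2O4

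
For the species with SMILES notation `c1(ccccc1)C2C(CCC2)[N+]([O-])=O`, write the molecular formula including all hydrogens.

Heavy atoms from the SMILES: 11 C, 1 N, 2 O.
Implicit hydrogens by atom environment:
  5 × C (aromatic): 1 H each → 5
  3 × C: 2 H each → 6
  2 × C: 1 H each → 2
  1 × C (aromatic): no H
  1 × N (charge +1): no H
  1 × O: no H
  1 × O (charge -1): no H
  Total hydrogens = 13.
Molecular formula: C11H13NO2

C11H13NO2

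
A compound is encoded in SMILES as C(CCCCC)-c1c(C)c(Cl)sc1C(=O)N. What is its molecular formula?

Heavy atoms from the SMILES: 12 C, 1 Cl, 1 N, 1 O, 1 S.
Implicit hydrogens by atom environment:
  5 × C: 2 H each → 10
  4 × C (aromatic): no H
  2 × C: 3 H each → 6
  1 × C: no H
  1 × Cl: no H
  1 × N: 2 H
  1 × O: no H
  1 × S (aromatic): no H
  Total hydrogens = 18.
Molecular formula: C12H18ClNOS

C12H18ClNOS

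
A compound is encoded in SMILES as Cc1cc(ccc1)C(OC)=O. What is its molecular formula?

C9H10O2

Heavy atoms from the SMILES: 9 C, 2 O.
Implicit hydrogens by atom environment:
  4 × C (aromatic): 1 H each → 4
  2 × C: 3 H each → 6
  2 × C (aromatic): no H
  2 × O: no H
  1 × C: no H
  Total hydrogens = 10.
Molecular formula: C9H10O2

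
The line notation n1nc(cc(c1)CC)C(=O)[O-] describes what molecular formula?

C7H7N2O2-

Heavy atoms from the SMILES: 7 C, 2 N, 2 O.
Implicit hydrogens by atom environment:
  2 × C (aromatic): 1 H each → 2
  2 × C (aromatic): no H
  2 × N (aromatic): no H
  1 × C: 3 H
  1 × C: 2 H
  1 × C: no H
  1 × O: no H
  1 × O (charge -1): no H
  Total hydrogens = 7.
Net charge -1.
Molecular formula: C7H7N2O2-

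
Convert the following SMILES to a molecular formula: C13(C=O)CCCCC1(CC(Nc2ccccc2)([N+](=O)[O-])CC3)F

C17H21FN2O3

Heavy atoms from the SMILES: 17 C, 1 F, 2 N, 3 O.
Implicit hydrogens by atom environment:
  7 × C: 2 H each → 14
  5 × C (aromatic): 1 H each → 5
  3 × C: no H
  2 × O: no H
  1 × C: 1 H
  1 × C (aromatic): no H
  1 × F: no H
  1 × N: 1 H
  1 × N (charge +1): no H
  1 × O (charge -1): no H
  Total hydrogens = 21.
Molecular formula: C17H21FN2O3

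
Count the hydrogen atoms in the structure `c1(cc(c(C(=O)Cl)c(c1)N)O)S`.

Hydrogens are implicit in SMILES; fill each atom to its normal valence:
  4 × C (aromatic): no H
  2 × C (aromatic): 1 H each → 2
  1 × C: no H
  1 × Cl: no H
  1 × N: 2 H
  1 × O: 1 H
  1 × O: no H
  1 × S: 1 H
  Total hydrogens = 6.

6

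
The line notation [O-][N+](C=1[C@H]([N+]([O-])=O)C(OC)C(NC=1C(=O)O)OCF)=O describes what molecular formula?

C8H10FN3O8

Heavy atoms from the SMILES: 8 C, 1 F, 3 N, 8 O.
Implicit hydrogens by atom environment:
  5 × O: no H
  3 × C: 1 H each → 3
  3 × C: no H
  2 × N (charge +1): no H
  2 × O (charge -1): no H
  1 × C: 3 H
  1 × C: 2 H
  1 × F: no H
  1 × N: 1 H
  1 × O: 1 H
  Total hydrogens = 10.
Molecular formula: C8H10FN3O8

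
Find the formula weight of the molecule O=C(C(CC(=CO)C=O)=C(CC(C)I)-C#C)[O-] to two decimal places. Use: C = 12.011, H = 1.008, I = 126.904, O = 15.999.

347.13

Molecular formula: C12H12IO4-.
M = 12×12.011 + 12×1.008 + 1×126.904 + 4×15.999 = 347.13 g/mol.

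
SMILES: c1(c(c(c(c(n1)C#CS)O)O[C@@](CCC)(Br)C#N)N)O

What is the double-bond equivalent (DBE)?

8

Molecular formula from the SMILES: C12H12BrN3O3S.
DoU = (2C + 2 + N − H − X)/2 = (2·12 + 2 + 3 − 12 − 1)/2 = 16/2 = 8.
(Structurally: 1 ring(s) + 7 π bond(s) = 8.)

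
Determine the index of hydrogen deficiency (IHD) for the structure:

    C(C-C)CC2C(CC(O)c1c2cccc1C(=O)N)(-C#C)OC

Molecular formula from the SMILES: C18H23NO3.
DoU = (2C + 2 + N − H − X)/2 = (2·18 + 2 + 1 − 23 − 0)/2 = 16/2 = 8.
(Structurally: 2 ring(s) + 6 π bond(s) = 8.)

8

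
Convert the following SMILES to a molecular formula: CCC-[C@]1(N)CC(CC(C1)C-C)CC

Heavy atoms from the SMILES: 13 C, 1 N.
Implicit hydrogens by atom environment:
  7 × C: 2 H each → 14
  3 × C: 3 H each → 9
  2 × C: 1 H each → 2
  1 × C: no H
  1 × N: 2 H
  Total hydrogens = 27.
Molecular formula: C13H27N

C13H27N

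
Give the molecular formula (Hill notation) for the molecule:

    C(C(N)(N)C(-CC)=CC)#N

Heavy atoms from the SMILES: 7 C, 3 N.
Implicit hydrogens by atom environment:
  3 × C: no H
  2 × C: 3 H each → 6
  2 × N: 2 H each → 4
  1 × C: 2 H
  1 × C: 1 H
  1 × N: no H
  Total hydrogens = 13.
Molecular formula: C7H13N3

C7H13N3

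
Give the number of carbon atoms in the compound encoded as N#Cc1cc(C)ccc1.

The symbol for carbon appears 8 times in the SMILES. Lowercase c denotes aromatic carbon and counts toward C.

8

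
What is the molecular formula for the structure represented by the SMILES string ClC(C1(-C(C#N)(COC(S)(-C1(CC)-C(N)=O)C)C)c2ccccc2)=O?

Heavy atoms from the SMILES: 18 C, 1 Cl, 2 N, 3 O, 1 S.
Implicit hydrogens by atom environment:
  7 × C: no H
  5 × C (aromatic): 1 H each → 5
  3 × C: 3 H each → 9
  3 × O: no H
  2 × C: 2 H each → 4
  1 × C (aromatic): no H
  1 × Cl: no H
  1 × N: 2 H
  1 × N: no H
  1 × S: 1 H
  Total hydrogens = 21.
Molecular formula: C18H21ClN2O3S

C18H21ClN2O3S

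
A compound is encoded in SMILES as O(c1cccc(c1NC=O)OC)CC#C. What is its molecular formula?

Heavy atoms from the SMILES: 11 C, 1 N, 3 O.
Implicit hydrogens by atom environment:
  3 × C (aromatic): 1 H each → 3
  3 × C (aromatic): no H
  3 × O: no H
  2 × C: 1 H each → 2
  1 × C: 3 H
  1 × C: 2 H
  1 × C: no H
  1 × N: 1 H
  Total hydrogens = 11.
Molecular formula: C11H11NO3

C11H11NO3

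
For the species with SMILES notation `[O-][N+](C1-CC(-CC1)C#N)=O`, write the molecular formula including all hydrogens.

Heavy atoms from the SMILES: 6 C, 2 N, 2 O.
Implicit hydrogens by atom environment:
  3 × C: 2 H each → 6
  2 × C: 1 H each → 2
  1 × C: no H
  1 × N: no H
  1 × N (charge +1): no H
  1 × O: no H
  1 × O (charge -1): no H
  Total hydrogens = 8.
Molecular formula: C6H8N2O2

C6H8N2O2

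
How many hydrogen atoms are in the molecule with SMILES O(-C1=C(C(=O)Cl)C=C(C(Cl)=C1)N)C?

Hydrogens are implicit in SMILES; fill each atom to its normal valence:
  4 × C (aromatic): no H
  2 × C (aromatic): 1 H each → 2
  2 × Cl: no H
  2 × O: no H
  1 × C: 3 H
  1 × C: no H
  1 × N: 2 H
  Total hydrogens = 7.

7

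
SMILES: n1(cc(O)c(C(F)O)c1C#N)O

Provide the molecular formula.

C6H5FN2O3

Heavy atoms from the SMILES: 6 C, 1 F, 2 N, 3 O.
Implicit hydrogens by atom environment:
  3 × C (aromatic): no H
  3 × O: 1 H each → 3
  1 × C (aromatic): 1 H
  1 × C: 1 H
  1 × C: no H
  1 × F: no H
  1 × N (aromatic): no H
  1 × N: no H
  Total hydrogens = 5.
Molecular formula: C6H5FN2O3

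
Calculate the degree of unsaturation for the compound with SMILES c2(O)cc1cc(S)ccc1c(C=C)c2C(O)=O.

Molecular formula from the SMILES: C13H10O3S.
DoU = (2C + 2 + N − H − X)/2 = (2·13 + 2 + 0 − 10 − 0)/2 = 18/2 = 9.
(Structurally: 2 ring(s) + 7 π bond(s) = 9.)

9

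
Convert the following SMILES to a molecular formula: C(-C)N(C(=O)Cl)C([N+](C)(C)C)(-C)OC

C9H20ClN2O2+

Heavy atoms from the SMILES: 9 C, 1 Cl, 2 N, 2 O.
Implicit hydrogens by atom environment:
  6 × C: 3 H each → 18
  2 × C: no H
  2 × O: no H
  1 × C: 2 H
  1 × Cl: no H
  1 × N: no H
  1 × N (charge +1): no H
  Total hydrogens = 20.
Net charge +1.
Molecular formula: C9H20ClN2O2+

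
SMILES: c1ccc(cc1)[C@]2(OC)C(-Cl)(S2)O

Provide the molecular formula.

C9H9ClO2S

Heavy atoms from the SMILES: 9 C, 1 Cl, 2 O, 1 S.
Implicit hydrogens by atom environment:
  5 × C (aromatic): 1 H each → 5
  2 × C: no H
  1 × C: 3 H
  1 × C (aromatic): no H
  1 × Cl: no H
  1 × O: 1 H
  1 × O: no H
  1 × S: no H
  Total hydrogens = 9.
Molecular formula: C9H9ClO2S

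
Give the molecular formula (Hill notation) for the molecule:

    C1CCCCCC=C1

Heavy atoms from the SMILES: 8 C.
Implicit hydrogens by atom environment:
  6 × C: 2 H each → 12
  2 × C: 1 H each → 2
  Total hydrogens = 14.
Molecular formula: C8H14

C8H14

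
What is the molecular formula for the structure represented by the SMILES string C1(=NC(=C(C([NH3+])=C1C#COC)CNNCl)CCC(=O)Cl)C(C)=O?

C14H17Cl2N4O3+

Heavy atoms from the SMILES: 14 C, 2 Cl, 4 N, 3 O.
Implicit hydrogens by atom environment:
  5 × C (aromatic): no H
  4 × C: no H
  3 × C: 2 H each → 6
  3 × O: no H
  2 × C: 3 H each → 6
  2 × Cl: no H
  2 × N: 1 H each → 2
  1 × N (charge +1): 3 H
  1 × N (aromatic): no H
  Total hydrogens = 17.
Net charge +1.
Molecular formula: C14H17Cl2N4O3+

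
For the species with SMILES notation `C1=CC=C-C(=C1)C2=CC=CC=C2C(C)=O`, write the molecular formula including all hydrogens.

Heavy atoms from the SMILES: 14 C, 1 O.
Implicit hydrogens by atom environment:
  9 × C (aromatic): 1 H each → 9
  3 × C (aromatic): no H
  1 × C: 3 H
  1 × C: no H
  1 × O: no H
  Total hydrogens = 12.
Molecular formula: C14H12O

C14H12O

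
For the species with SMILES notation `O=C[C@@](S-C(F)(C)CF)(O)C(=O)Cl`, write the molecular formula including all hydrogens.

Heavy atoms from the SMILES: 6 C, 1 Cl, 2 F, 3 O, 1 S.
Implicit hydrogens by atom environment:
  3 × C: no H
  2 × F: no H
  2 × O: no H
  1 × C: 3 H
  1 × C: 2 H
  1 × C: 1 H
  1 × Cl: no H
  1 × O: 1 H
  1 × S: no H
  Total hydrogens = 7.
Molecular formula: C6H7ClF2O3S

C6H7ClF2O3S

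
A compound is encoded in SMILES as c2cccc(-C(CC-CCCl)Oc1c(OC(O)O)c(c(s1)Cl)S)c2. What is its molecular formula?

Heavy atoms from the SMILES: 16 C, 2 Cl, 4 O, 2 S.
Implicit hydrogens by atom environment:
  5 × C (aromatic): 1 H each → 5
  5 × C (aromatic): no H
  4 × C: 2 H each → 8
  2 × C: 1 H each → 2
  2 × Cl: no H
  2 × O: 1 H each → 2
  2 × O: no H
  1 × S: 1 H
  1 × S (aromatic): no H
  Total hydrogens = 18.
Molecular formula: C16H18Cl2O4S2

C16H18Cl2O4S2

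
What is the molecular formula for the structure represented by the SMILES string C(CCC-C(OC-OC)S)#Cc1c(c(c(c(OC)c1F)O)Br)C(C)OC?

Heavy atoms from the SMILES: 1 Br, 18 C, 1 F, 5 O, 1 S.
Implicit hydrogens by atom environment:
  6 × C (aromatic): no H
  4 × C: 3 H each → 12
  4 × C: 2 H each → 8
  4 × O: no H
  2 × C: 1 H each → 2
  2 × C: no H
  1 × Br: no H
  1 × F: no H
  1 × O: 1 H
  1 × S: 1 H
  Total hydrogens = 24.
Molecular formula: C18H24BrFO5S

C18H24BrFO5S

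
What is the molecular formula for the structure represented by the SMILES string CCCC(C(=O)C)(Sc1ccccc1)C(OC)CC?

C16H24O2S

Heavy atoms from the SMILES: 16 C, 2 O, 1 S.
Implicit hydrogens by atom environment:
  5 × C (aromatic): 1 H each → 5
  4 × C: 3 H each → 12
  3 × C: 2 H each → 6
  2 × C: no H
  2 × O: no H
  1 × C: 1 H
  1 × C (aromatic): no H
  1 × S: no H
  Total hydrogens = 24.
Molecular formula: C16H24O2S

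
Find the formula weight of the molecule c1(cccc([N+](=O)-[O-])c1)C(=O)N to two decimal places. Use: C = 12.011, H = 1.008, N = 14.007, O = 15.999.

166.14

Molecular formula: C7H6N2O3.
M = 7×12.011 + 6×1.008 + 2×14.007 + 3×15.999 = 166.14 g/mol.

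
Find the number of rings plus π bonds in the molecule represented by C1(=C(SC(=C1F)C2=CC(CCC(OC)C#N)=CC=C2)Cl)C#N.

11

Molecular formula from the SMILES: C16H12ClFN2OS.
DoU = (2C + 2 + N − H − X)/2 = (2·16 + 2 + 2 − 12 − 2)/2 = 22/2 = 11.
(Structurally: 2 ring(s) + 9 π bond(s) = 11.)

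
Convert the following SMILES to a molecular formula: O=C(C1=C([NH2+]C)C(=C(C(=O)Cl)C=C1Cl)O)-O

C9H8Cl2NO4+

Heavy atoms from the SMILES: 9 C, 2 Cl, 1 N, 4 O.
Implicit hydrogens by atom environment:
  5 × C (aromatic): no H
  2 × C: no H
  2 × Cl: no H
  2 × O: 1 H each → 2
  2 × O: no H
  1 × C: 3 H
  1 × C (aromatic): 1 H
  1 × N (charge +1): 2 H
  Total hydrogens = 8.
Net charge +1.
Molecular formula: C9H8Cl2NO4+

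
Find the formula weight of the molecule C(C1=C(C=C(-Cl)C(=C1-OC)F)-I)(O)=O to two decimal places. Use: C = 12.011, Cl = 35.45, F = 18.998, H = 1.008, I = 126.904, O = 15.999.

330.48

Molecular formula: C8H5ClFIO3.
M = 8×12.011 + 1×35.45 + 1×18.998 + 5×1.008 + 1×126.904 + 3×15.999 = 330.48 g/mol.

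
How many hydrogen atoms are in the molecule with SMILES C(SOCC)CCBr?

11

Hydrogens are implicit in SMILES; fill each atom to its normal valence:
  4 × C: 2 H each → 8
  1 × Br: no H
  1 × C: 3 H
  1 × O: no H
  1 × S: no H
  Total hydrogens = 11.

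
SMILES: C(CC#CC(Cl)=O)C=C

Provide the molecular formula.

C7H7ClO

Heavy atoms from the SMILES: 7 C, 1 Cl, 1 O.
Implicit hydrogens by atom environment:
  3 × C: 2 H each → 6
  3 × C: no H
  1 × C: 1 H
  1 × Cl: no H
  1 × O: no H
  Total hydrogens = 7.
Molecular formula: C7H7ClO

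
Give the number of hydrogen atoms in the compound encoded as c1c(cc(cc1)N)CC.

Hydrogens are implicit in SMILES; fill each atom to its normal valence:
  4 × C (aromatic): 1 H each → 4
  2 × C (aromatic): no H
  1 × C: 3 H
  1 × C: 2 H
  1 × N: 2 H
  Total hydrogens = 11.

11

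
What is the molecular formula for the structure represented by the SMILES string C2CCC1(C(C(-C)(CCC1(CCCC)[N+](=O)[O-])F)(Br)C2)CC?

Heavy atoms from the SMILES: 1 Br, 17 C, 1 F, 1 N, 2 O.
Implicit hydrogens by atom environment:
  10 × C: 2 H each → 20
  4 × C: no H
  3 × C: 3 H each → 9
  1 × Br: no H
  1 × F: no H
  1 × N (charge +1): no H
  1 × O: no H
  1 × O (charge -1): no H
  Total hydrogens = 29.
Molecular formula: C17H29BrFNO2

C17H29BrFNO2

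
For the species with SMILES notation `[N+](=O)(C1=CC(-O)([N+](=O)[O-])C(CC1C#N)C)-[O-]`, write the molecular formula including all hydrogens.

C8H9N3O5

Heavy atoms from the SMILES: 8 C, 3 N, 5 O.
Implicit hydrogens by atom environment:
  3 × C: 1 H each → 3
  3 × C: no H
  2 × N (charge +1): no H
  2 × O: no H
  2 × O (charge -1): no H
  1 × C: 3 H
  1 × C: 2 H
  1 × N: no H
  1 × O: 1 H
  Total hydrogens = 9.
Molecular formula: C8H9N3O5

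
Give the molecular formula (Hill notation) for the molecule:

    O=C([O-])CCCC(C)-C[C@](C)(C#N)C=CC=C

Heavy atoms from the SMILES: 14 C, 1 N, 2 O.
Implicit hydrogens by atom environment:
  5 × C: 2 H each → 10
  4 × C: 1 H each → 4
  3 × C: no H
  2 × C: 3 H each → 6
  1 × N: no H
  1 × O: no H
  1 × O (charge -1): no H
  Total hydrogens = 20.
Net charge -1.
Molecular formula: C14H20NO2-

C14H20NO2-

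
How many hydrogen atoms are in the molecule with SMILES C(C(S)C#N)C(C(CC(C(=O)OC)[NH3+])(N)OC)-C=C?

22

Hydrogens are implicit in SMILES; fill each atom to its normal valence:
  4 × C: 1 H each → 4
  3 × C: 2 H each → 6
  3 × C: no H
  3 × O: no H
  2 × C: 3 H each → 6
  1 × N (charge +1): 3 H
  1 × N: 2 H
  1 × N: no H
  1 × S: 1 H
  Total hydrogens = 22.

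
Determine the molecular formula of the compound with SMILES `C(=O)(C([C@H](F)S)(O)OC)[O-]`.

Heavy atoms from the SMILES: 4 C, 1 F, 4 O, 1 S.
Implicit hydrogens by atom environment:
  2 × C: no H
  2 × O: no H
  1 × C: 3 H
  1 × C: 1 H
  1 × F: no H
  1 × O: 1 H
  1 × O (charge -1): no H
  1 × S: 1 H
  Total hydrogens = 6.
Net charge -1.
Molecular formula: C4H6FO4S-

C4H6FO4S-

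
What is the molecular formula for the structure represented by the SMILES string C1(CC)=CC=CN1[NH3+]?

C6H11N2+

Heavy atoms from the SMILES: 6 C, 2 N.
Implicit hydrogens by atom environment:
  3 × C (aromatic): 1 H each → 3
  1 × C: 3 H
  1 × C: 2 H
  1 × C (aromatic): no H
  1 × N (charge +1): 3 H
  1 × N (aromatic): no H
  Total hydrogens = 11.
Net charge +1.
Molecular formula: C6H11N2+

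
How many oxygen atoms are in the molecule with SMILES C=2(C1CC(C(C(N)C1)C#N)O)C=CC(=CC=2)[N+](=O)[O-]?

The symbol for oxygen appears 3 times in the SMILES.

3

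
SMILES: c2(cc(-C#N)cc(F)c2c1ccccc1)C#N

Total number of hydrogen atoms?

Hydrogens are implicit in SMILES; fill each atom to its normal valence:
  7 × C (aromatic): 1 H each → 7
  5 × C (aromatic): no H
  2 × C: no H
  2 × N: no H
  1 × F: no H
  Total hydrogens = 7.

7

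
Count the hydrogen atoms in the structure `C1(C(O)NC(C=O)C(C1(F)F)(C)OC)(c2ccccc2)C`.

Hydrogens are implicit in SMILES; fill each atom to its normal valence:
  5 × C (aromatic): 1 H each → 5
  3 × C: 3 H each → 9
  3 × C: 1 H each → 3
  3 × C: no H
  2 × F: no H
  2 × O: no H
  1 × C (aromatic): no H
  1 × N: 1 H
  1 × O: 1 H
  Total hydrogens = 19.

19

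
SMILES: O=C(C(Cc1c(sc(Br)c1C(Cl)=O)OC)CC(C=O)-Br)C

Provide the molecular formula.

Heavy atoms from the SMILES: 2 Br, 13 C, 1 Cl, 4 O, 1 S.
Implicit hydrogens by atom environment:
  4 × C (aromatic): no H
  4 × O: no H
  3 × C: 1 H each → 3
  2 × Br: no H
  2 × C: 3 H each → 6
  2 × C: 2 H each → 4
  2 × C: no H
  1 × Cl: no H
  1 × S (aromatic): no H
  Total hydrogens = 13.
Molecular formula: C13H13Br2ClO4S

C13H13Br2ClO4S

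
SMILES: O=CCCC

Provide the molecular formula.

Heavy atoms from the SMILES: 4 C, 1 O.
Implicit hydrogens by atom environment:
  2 × C: 2 H each → 4
  1 × C: 3 H
  1 × C: 1 H
  1 × O: no H
  Total hydrogens = 8.
Molecular formula: C4H8O

C4H8O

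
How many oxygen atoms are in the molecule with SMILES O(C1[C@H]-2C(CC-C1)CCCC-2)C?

The symbol for oxygen appears 1 time in the SMILES.

1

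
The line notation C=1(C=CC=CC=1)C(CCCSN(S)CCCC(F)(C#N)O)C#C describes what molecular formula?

C17H21FN2OS2

Heavy atoms from the SMILES: 17 C, 1 F, 2 N, 1 O, 2 S.
Implicit hydrogens by atom environment:
  6 × C: 2 H each → 12
  5 × C (aromatic): 1 H each → 5
  3 × C: no H
  2 × C: 1 H each → 2
  2 × N: no H
  1 × C (aromatic): no H
  1 × F: no H
  1 × O: 1 H
  1 × S: 1 H
  1 × S: no H
  Total hydrogens = 21.
Molecular formula: C17H21FN2OS2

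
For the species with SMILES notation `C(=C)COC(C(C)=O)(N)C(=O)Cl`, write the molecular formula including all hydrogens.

Heavy atoms from the SMILES: 7 C, 1 Cl, 1 N, 3 O.
Implicit hydrogens by atom environment:
  3 × C: no H
  3 × O: no H
  2 × C: 2 H each → 4
  1 × C: 3 H
  1 × C: 1 H
  1 × Cl: no H
  1 × N: 2 H
  Total hydrogens = 10.
Molecular formula: C7H10ClNO3

C7H10ClNO3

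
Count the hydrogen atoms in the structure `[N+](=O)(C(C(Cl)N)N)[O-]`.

Hydrogens are implicit in SMILES; fill each atom to its normal valence:
  2 × C: 1 H each → 2
  2 × N: 2 H each → 4
  1 × Cl: no H
  1 × N (charge +1): no H
  1 × O: no H
  1 × O (charge -1): no H
  Total hydrogens = 6.

6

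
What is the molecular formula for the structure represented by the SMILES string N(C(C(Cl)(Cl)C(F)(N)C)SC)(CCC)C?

C9H19Cl2FN2S

Heavy atoms from the SMILES: 9 C, 2 Cl, 1 F, 2 N, 1 S.
Implicit hydrogens by atom environment:
  4 × C: 3 H each → 12
  2 × C: 2 H each → 4
  2 × C: no H
  2 × Cl: no H
  1 × C: 1 H
  1 × F: no H
  1 × N: 2 H
  1 × N: no H
  1 × S: no H
  Total hydrogens = 19.
Molecular formula: C9H19Cl2FN2S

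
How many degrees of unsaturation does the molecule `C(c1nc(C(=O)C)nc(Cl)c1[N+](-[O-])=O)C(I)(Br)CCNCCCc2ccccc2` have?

Molecular formula from the SMILES: C19H21BrClIN4O3.
DoU = (2C + 2 + N − H − X)/2 = (2·19 + 2 + 4 − 21 − 3)/2 = 20/2 = 10.
(Structurally: 2 ring(s) + 8 π bond(s) = 10.)

10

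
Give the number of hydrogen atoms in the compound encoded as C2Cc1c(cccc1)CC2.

12

Hydrogens are implicit in SMILES; fill each atom to its normal valence:
  4 × C: 2 H each → 8
  4 × C (aromatic): 1 H each → 4
  2 × C (aromatic): no H
  Total hydrogens = 12.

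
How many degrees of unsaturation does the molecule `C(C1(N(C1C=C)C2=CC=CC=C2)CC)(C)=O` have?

7

Molecular formula from the SMILES: C14H17NO.
DoU = (2C + 2 + N − H − X)/2 = (2·14 + 2 + 1 − 17 − 0)/2 = 14/2 = 7.
(Structurally: 2 ring(s) + 5 π bond(s) = 7.)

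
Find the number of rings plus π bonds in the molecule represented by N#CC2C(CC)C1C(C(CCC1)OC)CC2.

4

Molecular formula from the SMILES: C14H23NO.
DoU = (2C + 2 + N − H − X)/2 = (2·14 + 2 + 1 − 23 − 0)/2 = 8/2 = 4.
(Structurally: 2 ring(s) + 2 π bond(s) = 4.)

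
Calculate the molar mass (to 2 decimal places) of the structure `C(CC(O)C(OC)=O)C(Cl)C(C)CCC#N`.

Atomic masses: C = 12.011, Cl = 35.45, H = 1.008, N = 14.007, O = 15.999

247.72

Molecular formula: C11H18ClNO3.
M = 11×12.011 + 1×35.45 + 18×1.008 + 1×14.007 + 3×15.999 = 247.72 g/mol.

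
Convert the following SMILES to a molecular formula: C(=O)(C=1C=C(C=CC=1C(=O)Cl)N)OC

Heavy atoms from the SMILES: 9 C, 1 Cl, 1 N, 3 O.
Implicit hydrogens by atom environment:
  3 × C (aromatic): 1 H each → 3
  3 × C (aromatic): no H
  3 × O: no H
  2 × C: no H
  1 × C: 3 H
  1 × Cl: no H
  1 × N: 2 H
  Total hydrogens = 8.
Molecular formula: C9H8ClNO3

C9H8ClNO3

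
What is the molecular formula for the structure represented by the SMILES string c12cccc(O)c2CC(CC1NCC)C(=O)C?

C14H19NO2

Heavy atoms from the SMILES: 14 C, 1 N, 2 O.
Implicit hydrogens by atom environment:
  3 × C: 2 H each → 6
  3 × C (aromatic): 1 H each → 3
  3 × C (aromatic): no H
  2 × C: 3 H each → 6
  2 × C: 1 H each → 2
  1 × C: no H
  1 × N: 1 H
  1 × O: 1 H
  1 × O: no H
  Total hydrogens = 19.
Molecular formula: C14H19NO2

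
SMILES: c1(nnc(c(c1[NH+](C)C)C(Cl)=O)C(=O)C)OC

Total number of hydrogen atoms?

13

Hydrogens are implicit in SMILES; fill each atom to its normal valence:
  4 × C: 3 H each → 12
  4 × C (aromatic): no H
  3 × O: no H
  2 × C: no H
  2 × N (aromatic): no H
  1 × Cl: no H
  1 × N (charge +1): 1 H
  Total hydrogens = 13.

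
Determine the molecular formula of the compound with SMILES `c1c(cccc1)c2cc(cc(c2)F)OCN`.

Heavy atoms from the SMILES: 13 C, 1 F, 1 N, 1 O.
Implicit hydrogens by atom environment:
  8 × C (aromatic): 1 H each → 8
  4 × C (aromatic): no H
  1 × C: 2 H
  1 × F: no H
  1 × N: 2 H
  1 × O: no H
  Total hydrogens = 12.
Molecular formula: C13H12FNO

C13H12FNO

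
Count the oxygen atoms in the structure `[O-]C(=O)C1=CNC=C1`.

The symbol for oxygen appears 2 times in the SMILES.

2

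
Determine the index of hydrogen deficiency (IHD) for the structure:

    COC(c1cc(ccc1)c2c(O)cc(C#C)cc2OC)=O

11

Molecular formula from the SMILES: C17H14O4.
DoU = (2C + 2 + N − H − X)/2 = (2·17 + 2 + 0 − 14 − 0)/2 = 22/2 = 11.
(Structurally: 2 ring(s) + 9 π bond(s) = 11.)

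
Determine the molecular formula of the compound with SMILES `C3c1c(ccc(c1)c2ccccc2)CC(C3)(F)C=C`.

Heavy atoms from the SMILES: 18 C, 1 F.
Implicit hydrogens by atom environment:
  8 × C (aromatic): 1 H each → 8
  4 × C: 2 H each → 8
  4 × C (aromatic): no H
  1 × C: 1 H
  1 × C: no H
  1 × F: no H
  Total hydrogens = 17.
Molecular formula: C18H17F

C18H17F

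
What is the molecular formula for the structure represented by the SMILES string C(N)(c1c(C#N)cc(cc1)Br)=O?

Heavy atoms from the SMILES: 1 Br, 8 C, 2 N, 1 O.
Implicit hydrogens by atom environment:
  3 × C (aromatic): 1 H each → 3
  3 × C (aromatic): no H
  2 × C: no H
  1 × Br: no H
  1 × N: 2 H
  1 × N: no H
  1 × O: no H
  Total hydrogens = 5.
Molecular formula: C8H5BrN2O

C8H5BrN2O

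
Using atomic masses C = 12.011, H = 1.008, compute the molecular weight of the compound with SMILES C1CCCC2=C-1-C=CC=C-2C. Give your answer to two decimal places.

Molecular formula: C11H14.
M = 11×12.011 + 14×1.008 = 146.23 g/mol.

146.23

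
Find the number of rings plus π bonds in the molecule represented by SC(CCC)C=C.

Molecular formula from the SMILES: C6H12S.
DoU = (2C + 2 + N − H − X)/2 = (2·6 + 2 + 0 − 12 − 0)/2 = 2/2 = 1.
(Structurally: 0 ring(s) + 1 π bond(s) = 1.)

1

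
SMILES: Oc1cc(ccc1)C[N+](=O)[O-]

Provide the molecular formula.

Heavy atoms from the SMILES: 7 C, 1 N, 3 O.
Implicit hydrogens by atom environment:
  4 × C (aromatic): 1 H each → 4
  2 × C (aromatic): no H
  1 × C: 2 H
  1 × N (charge +1): no H
  1 × O: 1 H
  1 × O: no H
  1 × O (charge -1): no H
  Total hydrogens = 7.
Molecular formula: C7H7NO3

C7H7NO3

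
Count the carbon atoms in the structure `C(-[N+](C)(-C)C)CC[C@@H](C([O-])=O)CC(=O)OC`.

11

The symbol for carbon appears 11 times in the SMILES.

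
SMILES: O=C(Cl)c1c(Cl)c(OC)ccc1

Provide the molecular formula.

C8H6Cl2O2

Heavy atoms from the SMILES: 8 C, 2 Cl, 2 O.
Implicit hydrogens by atom environment:
  3 × C (aromatic): 1 H each → 3
  3 × C (aromatic): no H
  2 × Cl: no H
  2 × O: no H
  1 × C: 3 H
  1 × C: no H
  Total hydrogens = 6.
Molecular formula: C8H6Cl2O2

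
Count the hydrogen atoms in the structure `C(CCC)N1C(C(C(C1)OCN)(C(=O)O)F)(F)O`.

Hydrogens are implicit in SMILES; fill each atom to its normal valence:
  5 × C: 2 H each → 10
  3 × C: no H
  2 × F: no H
  2 × O: 1 H each → 2
  2 × O: no H
  1 × C: 3 H
  1 × C: 1 H
  1 × N: 2 H
  1 × N: no H
  Total hydrogens = 18.

18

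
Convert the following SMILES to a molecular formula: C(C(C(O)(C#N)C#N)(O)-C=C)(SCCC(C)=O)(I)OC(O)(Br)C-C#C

C15H16BrIN2O5S

Heavy atoms from the SMILES: 1 Br, 15 C, 1 I, 2 N, 5 O, 1 S.
Implicit hydrogens by atom environment:
  8 × C: no H
  4 × C: 2 H each → 8
  3 × O: 1 H each → 3
  2 × C: 1 H each → 2
  2 × N: no H
  2 × O: no H
  1 × Br: no H
  1 × C: 3 H
  1 × I: no H
  1 × S: no H
  Total hydrogens = 16.
Molecular formula: C15H16BrIN2O5S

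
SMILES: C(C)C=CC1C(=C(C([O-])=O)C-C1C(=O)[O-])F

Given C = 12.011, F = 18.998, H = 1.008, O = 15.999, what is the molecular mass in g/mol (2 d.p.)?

226.20

Molecular formula: [C11H11FO4]2-.
M = 11×12.011 + 1×18.998 + 11×1.008 + 4×15.999 = 226.20 g/mol.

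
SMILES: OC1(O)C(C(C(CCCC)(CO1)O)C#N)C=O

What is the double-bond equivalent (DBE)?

4

Molecular formula from the SMILES: C11H17NO5.
DoU = (2C + 2 + N − H − X)/2 = (2·11 + 2 + 1 − 17 − 0)/2 = 8/2 = 4.
(Structurally: 1 ring(s) + 3 π bond(s) = 4.)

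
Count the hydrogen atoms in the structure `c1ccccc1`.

Hydrogens are implicit in SMILES; fill each atom to its normal valence:
  6 × C (aromatic): 1 H each → 6
  Total hydrogens = 6.

6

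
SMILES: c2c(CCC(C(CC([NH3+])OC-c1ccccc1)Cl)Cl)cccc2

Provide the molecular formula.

Heavy atoms from the SMILES: 19 C, 2 Cl, 1 N, 1 O.
Implicit hydrogens by atom environment:
  10 × C (aromatic): 1 H each → 10
  4 × C: 2 H each → 8
  3 × C: 1 H each → 3
  2 × C (aromatic): no H
  2 × Cl: no H
  1 × N (charge +1): 3 H
  1 × O: no H
  Total hydrogens = 24.
Net charge +1.
Molecular formula: C19H24Cl2NO+

C19H24Cl2NO+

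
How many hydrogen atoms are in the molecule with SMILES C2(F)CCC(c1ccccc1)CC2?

15

Hydrogens are implicit in SMILES; fill each atom to its normal valence:
  5 × C (aromatic): 1 H each → 5
  4 × C: 2 H each → 8
  2 × C: 1 H each → 2
  1 × C (aromatic): no H
  1 × F: no H
  Total hydrogens = 15.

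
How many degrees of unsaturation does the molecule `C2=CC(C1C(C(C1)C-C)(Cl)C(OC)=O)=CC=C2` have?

6

Molecular formula from the SMILES: C14H17ClO2.
DoU = (2C + 2 + N − H − X)/2 = (2·14 + 2 + 0 − 17 − 1)/2 = 12/2 = 6.
(Structurally: 2 ring(s) + 4 π bond(s) = 6.)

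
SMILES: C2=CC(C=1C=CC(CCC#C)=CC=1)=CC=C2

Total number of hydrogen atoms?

Hydrogens are implicit in SMILES; fill each atom to its normal valence:
  9 × C (aromatic): 1 H each → 9
  3 × C (aromatic): no H
  2 × C: 2 H each → 4
  1 × C: 1 H
  1 × C: no H
  Total hydrogens = 14.

14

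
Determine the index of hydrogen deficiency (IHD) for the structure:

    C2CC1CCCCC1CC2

2

Molecular formula from the SMILES: C10H18.
DoU = (2C + 2 + N − H − X)/2 = (2·10 + 2 + 0 − 18 − 0)/2 = 4/2 = 2.
(Structurally: 2 ring(s) + 0 π bond(s) = 2.)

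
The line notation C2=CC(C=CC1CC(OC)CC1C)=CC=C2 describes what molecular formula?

Heavy atoms from the SMILES: 15 C, 1 O.
Implicit hydrogens by atom environment:
  5 × C: 1 H each → 5
  5 × C (aromatic): 1 H each → 5
  2 × C: 3 H each → 6
  2 × C: 2 H each → 4
  1 × C (aromatic): no H
  1 × O: no H
  Total hydrogens = 20.
Molecular formula: C15H20O

C15H20O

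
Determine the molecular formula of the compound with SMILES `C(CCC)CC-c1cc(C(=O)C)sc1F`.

Heavy atoms from the SMILES: 12 C, 1 F, 1 O, 1 S.
Implicit hydrogens by atom environment:
  5 × C: 2 H each → 10
  3 × C (aromatic): no H
  2 × C: 3 H each → 6
  1 × C (aromatic): 1 H
  1 × C: no H
  1 × F: no H
  1 × O: no H
  1 × S (aromatic): no H
  Total hydrogens = 17.
Molecular formula: C12H17FOS

C12H17FOS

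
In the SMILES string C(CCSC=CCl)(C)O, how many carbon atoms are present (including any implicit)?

6

The symbol for carbon appears 6 times in the SMILES. (Cl is a single chlorine, not C + l.)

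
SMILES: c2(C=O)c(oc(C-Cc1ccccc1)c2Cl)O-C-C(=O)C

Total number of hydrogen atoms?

Hydrogens are implicit in SMILES; fill each atom to its normal valence:
  5 × C (aromatic): 1 H each → 5
  5 × C (aromatic): no H
  3 × C: 2 H each → 6
  3 × O: no H
  1 × C: 3 H
  1 × C: 1 H
  1 × C: no H
  1 × Cl: no H
  1 × O (aromatic): no H
  Total hydrogens = 15.

15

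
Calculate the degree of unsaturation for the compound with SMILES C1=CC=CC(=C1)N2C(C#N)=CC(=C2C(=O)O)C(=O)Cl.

11

Molecular formula from the SMILES: C13H7ClN2O3.
DoU = (2C + 2 + N − H − X)/2 = (2·13 + 2 + 2 − 7 − 1)/2 = 22/2 = 11.
(Structurally: 2 ring(s) + 9 π bond(s) = 11.)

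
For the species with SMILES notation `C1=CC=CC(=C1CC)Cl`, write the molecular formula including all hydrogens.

C8H9Cl

Heavy atoms from the SMILES: 8 C, 1 Cl.
Implicit hydrogens by atom environment:
  4 × C (aromatic): 1 H each → 4
  2 × C (aromatic): no H
  1 × C: 3 H
  1 × C: 2 H
  1 × Cl: no H
  Total hydrogens = 9.
Molecular formula: C8H9Cl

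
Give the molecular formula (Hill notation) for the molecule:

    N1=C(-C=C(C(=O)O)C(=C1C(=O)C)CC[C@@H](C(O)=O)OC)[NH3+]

C13H17N2O6+

Heavy atoms from the SMILES: 13 C, 2 N, 6 O.
Implicit hydrogens by atom environment:
  4 × C (aromatic): no H
  4 × O: no H
  3 × C: no H
  2 × C: 3 H each → 6
  2 × C: 2 H each → 4
  2 × O: 1 H each → 2
  1 × C (aromatic): 1 H
  1 × C: 1 H
  1 × N (charge +1): 3 H
  1 × N (aromatic): no H
  Total hydrogens = 17.
Net charge +1.
Molecular formula: C13H17N2O6+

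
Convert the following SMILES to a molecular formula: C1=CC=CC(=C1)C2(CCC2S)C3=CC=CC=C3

Heavy atoms from the SMILES: 16 C, 1 S.
Implicit hydrogens by atom environment:
  10 × C (aromatic): 1 H each → 10
  2 × C: 2 H each → 4
  2 × C (aromatic): no H
  1 × C: 1 H
  1 × C: no H
  1 × S: 1 H
  Total hydrogens = 16.
Molecular formula: C16H16S

C16H16S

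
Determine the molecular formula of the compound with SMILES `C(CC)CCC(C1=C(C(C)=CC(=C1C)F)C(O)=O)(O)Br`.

C15H20BrFO3

Heavy atoms from the SMILES: 1 Br, 15 C, 1 F, 3 O.
Implicit hydrogens by atom environment:
  5 × C (aromatic): no H
  4 × C: 2 H each → 8
  3 × C: 3 H each → 9
  2 × C: no H
  2 × O: 1 H each → 2
  1 × Br: no H
  1 × C (aromatic): 1 H
  1 × F: no H
  1 × O: no H
  Total hydrogens = 20.
Molecular formula: C15H20BrFO3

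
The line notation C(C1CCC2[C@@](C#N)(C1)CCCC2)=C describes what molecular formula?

Heavy atoms from the SMILES: 13 C, 1 N.
Implicit hydrogens by atom environment:
  8 × C: 2 H each → 16
  3 × C: 1 H each → 3
  2 × C: no H
  1 × N: no H
  Total hydrogens = 19.
Molecular formula: C13H19N

C13H19N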